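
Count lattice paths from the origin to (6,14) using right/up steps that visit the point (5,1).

Paths (0,0)->(5,1): C(6,1) = 6.
Paths (5,1)->(6,14): C(14,13) = 14.
By multiplication principle: 6 x 14.

Final answer: 84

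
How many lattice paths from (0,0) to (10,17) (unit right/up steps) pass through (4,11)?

Paths (0,0)->(4,11): C(15,11) = 1365.
Paths (4,11)->(10,17): C(12,6) = 924.
By multiplication principle: 1365 x 924.

Final answer: 1261260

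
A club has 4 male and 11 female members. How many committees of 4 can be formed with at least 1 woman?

Sum over valid woman counts:
C(11,1)C(4,3) = 44
C(11,2)C(4,2) = 330
C(11,3)C(4,1) = 660
C(11,4)C(4,0) = 330
Total: 44 + 330 + 660 + 330.

Final answer: 1364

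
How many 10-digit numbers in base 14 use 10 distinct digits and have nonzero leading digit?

The leading digit has 13 choices (anything but zero); the next has 13 (anything but the first), then 12, and so on, one fewer each time.
Total: 13 x 13 x 12 x 11 x 10 x 9 x 8 x 7 x 6 x 5.

Final answer: 3372969600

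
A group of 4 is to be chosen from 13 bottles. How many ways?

C(13,4) = 13!/(4! x (13-4)!).

Final answer: C(13,4) = 715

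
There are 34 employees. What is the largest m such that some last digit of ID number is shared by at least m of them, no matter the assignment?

There are 10 possible values for last digit of ID number. With 34 employees and 10 categories, by pigeonhole: ceiling(34/10).

Final answer: 4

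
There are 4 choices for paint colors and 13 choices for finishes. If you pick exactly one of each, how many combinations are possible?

By the multiplication principle: 4 x 13.

Final answer: 52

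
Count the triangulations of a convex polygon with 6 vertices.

The structures are counted by the Catalan number C_n. Here n = 6 - 2 = 4.
C_n = C(2n,n)/(n+1), so C_{4} = C(8,4)/5 = 70/5.

Final answer: C_{4} = 14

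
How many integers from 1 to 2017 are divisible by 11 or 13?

Multiples of 11: 183. Multiples of 13: 155. Of both (lcm=143): 14.
By inclusion-exclusion: 183 + 155 - 14.

Final answer: 324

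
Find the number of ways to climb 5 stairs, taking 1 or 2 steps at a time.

Let f(n) be the number of climbs. Removing the last move (1 or 2 steps) gives f(n) = f(n-1) + f(n-2); base cases f(1)=1, f(2)=2.
Computing successive values: f(1)=1, f(2)=2, f(3)=3, f(4)=5, f(5)=8.

Final answer: 8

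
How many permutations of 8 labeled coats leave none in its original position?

D(n) = (n-1)(D(n-1) + D(n-2)), D(0)=1, D(1)=0.
D(2) = 1 x (0 + 1) = 1
D(3) = 2 x (1 + 0) = 2
D(4) = 3 x (2 + 1) = 9
D(5) = 4 x (9 + 2) = 44
D(6) = 5 x (44 + 9) = 265
D(7) = 6 x (265 + 44) = 1854
D(8) = 7 x (D(7) + D(6)) = 7 x (1854 + 265)

Final answer: D(8) = 14833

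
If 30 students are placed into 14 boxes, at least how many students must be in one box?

By the pigeonhole principle: ceiling(30/14).

Final answer: 3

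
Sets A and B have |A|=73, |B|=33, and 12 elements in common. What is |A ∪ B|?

|A union B| = |A| + |B| - |A intersect B| = 73 + 33 - 12.

Final answer: 94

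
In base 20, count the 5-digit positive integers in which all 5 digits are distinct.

The leading digit has 19 choices (anything but zero); the next has 19 (anything but the first), then 18, and so on, one fewer each time.
Total: 19 x 19 x 18 x 17 x 16.

Final answer: 1767456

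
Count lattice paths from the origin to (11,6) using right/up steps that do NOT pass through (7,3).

Total paths to (11,6): C(17,6) = 12376.
Paths through (7,3): C(10,3) x C(7,3) = 4200.
Avoiding (7,3): 12376 - 4200.

Final answer: 8176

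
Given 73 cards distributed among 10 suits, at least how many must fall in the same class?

By pigeonhole with 73 objects and 10 categories: ceiling(73/10).

Final answer: 8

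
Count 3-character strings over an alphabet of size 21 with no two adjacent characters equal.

First character: 21 choices. Each subsequent: 20 choices (must differ from the previous one).
Total: 21 x 20^2.

Final answer: 21 x 20^{2} = 8400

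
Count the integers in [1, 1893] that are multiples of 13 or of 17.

Multiples of 13: 145. Multiples of 17: 111. Of both (lcm=221): 8.
By inclusion-exclusion: 145 + 111 - 8.

Final answer: 248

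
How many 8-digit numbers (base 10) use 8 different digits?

First digit: 9 (not 0). Second: 9 (not first). Third: 8, etc.
Total: 9 x 9 x 8 x 7 x 6 x 5 x 4 x 3.

Final answer: 1632960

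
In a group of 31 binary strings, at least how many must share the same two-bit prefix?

There are 4 possible values for two-bit prefix. With 31 binary strings and 4 categories, by pigeonhole: ceiling(31/4).

Final answer: 8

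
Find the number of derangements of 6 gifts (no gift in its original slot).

D(n) = (n-1)(D(n-1) + D(n-2)), D(0)=1, D(1)=0.
D(2) = 1 x (0 + 1) = 1
D(3) = 2 x (1 + 0) = 2
D(4) = 3 x (2 + 1) = 9
D(5) = 4 x (9 + 2) = 44
D(6) = 5 x (D(5) + D(4)) = 5 x (44 + 9)

Final answer: D(6) = 265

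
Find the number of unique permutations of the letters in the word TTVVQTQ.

Letters (Q:2, T:3, V:2). Total letters: 7.
Permutations = 7!/(3! x 2! x 2!).

Final answer: 210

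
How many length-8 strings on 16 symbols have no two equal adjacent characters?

Let g(n) count such strings. g(1) = 16, and each valid string of length n-1 extends in 15 ways (any symbol but the last), so g(n) = 15 g(n-1).
Total: g(8) = 16 x 15^7.

Final answer: 16 x 15^{7} = 2733750000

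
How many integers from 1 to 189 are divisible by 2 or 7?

Multiples of 2: 94. Multiples of 7: 27. Of both (lcm=14): 13.
By inclusion-exclusion: 94 + 27 - 13.

Final answer: 108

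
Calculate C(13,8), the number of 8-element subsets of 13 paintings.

C(13,8) = 13!/(8! x (13-8)!).

Final answer: C(13,8) = 1287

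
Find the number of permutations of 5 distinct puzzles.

The number of ways to arrange 5 distinct objects is 5!.

Final answer: 5! = 120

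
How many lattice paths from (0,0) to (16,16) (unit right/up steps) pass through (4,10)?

Paths (0,0)->(4,10): C(14,10) = 1001.
Paths (4,10)->(16,16): C(18,6) = 18564.
By multiplication principle: 1001 x 18564.

Final answer: 18582564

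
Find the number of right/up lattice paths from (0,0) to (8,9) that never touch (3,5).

Total paths to (8,9): C(17,9) = 24310.
Paths through (3,5): C(8,5) x C(9,4) = 7056.
Avoiding (3,5): 24310 - 7056.

Final answer: 17254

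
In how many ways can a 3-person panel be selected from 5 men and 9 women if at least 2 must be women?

Sum over valid woman counts:
C(9,2)C(5,1) = 180
C(9,3)C(5,0) = 84
Total: 180 + 84.

Final answer: 264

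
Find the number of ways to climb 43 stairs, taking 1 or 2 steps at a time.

Condition on the final move: it is a 1-step (f(n-1) ways to get there) or a 2-step (f(n-2) ways), so f(n) = f(n-1) + f(n-2), with f(1)=1, f(2)=2.
Iterating the recurrence: f(1)=1, f(2)=2, f(3)=3, f(4)=5, f(5)=8, f(6)=13, f(7)=21, f(8)=34, f(9)=55, f(10)=89, f(11)=144, f(12)=233, f(13)=377, f(14)=610, f(15)=987, f(16)=1597, f(17)=2584, f(18)=4181, f(19)=6765, f(20)=10946, f(21)=17711, f(22)=28657, f(23)=46368, f(24)=75025, f(25)=121393, f(26)=196418, f(27)=317811, f(28)=514229, f(29)=832040, f(30)=1346269, f(31)=2178309, f(32)=3524578, f(33)=5702887, f(34)=9227465, f(35)=14930352, f(36)=24157817, f(37)=39088169, f(38)=63245986, f(39)=102334155, f(40)=165580141, f(41)=267914296, f(42)=433494437, f(43)=701408733.

Final answer: 701408733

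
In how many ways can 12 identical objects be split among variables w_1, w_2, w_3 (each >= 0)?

Stars and bars with 12 stars and 2 bars:
C(12+3-1, 3-1) = C(14,2).

Final answer: C(14,2) = 91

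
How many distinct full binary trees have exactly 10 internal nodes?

This is a standard Catalan-number count: the answer is C_n. Here n = 10.
Using C_0 = 1 and C_(k+1) = C_k x 2(2k+1)/(k+2), build up term by term: C_1=1, C_2=2, C_3=5, C_4=14, C_5=42, C_6=132, C_7=429, C_8=1430, C_9=4862, C_10=16796.

Final answer: C_{10} = 16796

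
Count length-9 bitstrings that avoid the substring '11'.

Let a(n) count valid strings. If the last bit is 0 the prefix is any valid string of length n-1; if it is 1 the string must end in 01 with a valid prefix of length n-2. So a(n) = a(n-1) + a(n-2), a(1)=2, a(2)=3.
Building up term by term: a(1)=2, a(2)=3, a(3)=5, a(4)=8, a(5)=13, a(6)=21, a(7)=34, a(8)=55, a(9)=89.

Final answer: 89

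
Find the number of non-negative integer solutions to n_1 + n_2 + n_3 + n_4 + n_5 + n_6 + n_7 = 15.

Stars and bars with 15 stars and 6 bars:
C(15+7-1, 7-1) = C(21,6).

Final answer: C(21,6) = 54264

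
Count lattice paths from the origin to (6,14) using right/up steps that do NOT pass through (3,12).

Total paths to (6,14): C(20,14) = 38760.
Paths through (3,12): C(15,12) x C(5,2) = 4550.
Avoiding (3,12): 38760 - 4550.

Final answer: 34210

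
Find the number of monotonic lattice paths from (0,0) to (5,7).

Each path has 5 right steps and 7 up steps in some order (12 steps total).
Choose which 7 of the 12 steps are up: C(12,7).

Final answer: C(12,7) = 792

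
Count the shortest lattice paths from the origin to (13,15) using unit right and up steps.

Each path has 13 right steps and 15 up steps in some order (28 steps total).
Choose which 15 of the 28 steps are up: C(28,15).

Final answer: C(28,15) = 37442160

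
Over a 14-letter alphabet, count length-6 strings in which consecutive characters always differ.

Let g(n) count such strings. g(1) = 14, and each valid string of length n-1 extends in 13 ways (any symbol but the last), so g(n) = 13 g(n-1).
Total: g(6) = 14 x 13^5.

Final answer: 14 x 13^{5} = 5198102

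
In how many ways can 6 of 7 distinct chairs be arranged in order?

P(7,6) = 7!/(7-6)! = 7!/1!.

Final answer: P(7,6) = 5040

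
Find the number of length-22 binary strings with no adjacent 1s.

Classify by the final bit: ...0 gives a(n-1) strings, ...01 gives a(n-2) strings. Thus a(n) = a(n-1) + a(n-2) with a(1)=2, a(2)=3.
Computing successive values: a(1)=2, a(2)=3, a(3)=5, a(4)=8, a(5)=13, a(6)=21, a(7)=34, a(8)=55, a(9)=89, a(10)=144, a(11)=233, a(12)=377, a(13)=610, a(14)=987, a(15)=1597, a(16)=2584, a(17)=4181, a(18)=6765, a(19)=10946, a(20)=17711, a(21)=28657, a(22)=46368.

Final answer: 46368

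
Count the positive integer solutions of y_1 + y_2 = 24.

Substitute y'_i = y_i - 1 (so y'_i >= 0). Then sum y'_i = 24 - 2 = 22.
Stars and bars: C(22+2-1, 2-1) = C(23,1).

Final answer: C(23,1) = 23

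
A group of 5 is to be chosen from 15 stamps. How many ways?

C(15,5) = 15!/(5! x 10!).

Final answer: \binom{15}{5} = 3003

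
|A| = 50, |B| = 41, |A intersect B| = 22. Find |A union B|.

|A union B| = |A| + |B| - |A intersect B| = 50 + 41 - 22.

Final answer: 69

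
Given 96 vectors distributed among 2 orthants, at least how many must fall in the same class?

By pigeonhole with 96 objects and 2 categories: ceiling(96/2).

Final answer: 48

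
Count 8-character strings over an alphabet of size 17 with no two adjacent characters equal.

Let g(n) count such strings. g(1) = 17, and each valid string of length n-1 extends in 16 ways (any symbol but the last), so g(n) = 16 g(n-1).
Total: g(8) = 17 x 16^7.

Final answer: 17 x 16^{7} = 4563402752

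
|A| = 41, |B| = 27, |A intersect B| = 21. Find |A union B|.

|A union B| = |A| + |B| - |A intersect B| = 41 + 27 - 21.

Final answer: 47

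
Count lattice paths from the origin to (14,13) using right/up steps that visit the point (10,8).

Paths (0,0)->(10,8): C(18,8) = 43758.
Paths (10,8)->(14,13): C(9,5) = 126.
By multiplication principle: 43758 x 126.

Final answer: 5513508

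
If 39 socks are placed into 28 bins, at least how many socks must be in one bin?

By the pigeonhole principle: ceiling(39/28).

Final answer: 2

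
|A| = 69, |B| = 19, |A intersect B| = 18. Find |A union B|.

|A union B| = |A| + |B| - |A intersect B| = 69 + 19 - 18.

Final answer: 70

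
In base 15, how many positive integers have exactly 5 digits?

These are the integers in [15^4, 15^5), so the count is 15^5 - 15^4 = 14 x 15^4.

Final answer: 708750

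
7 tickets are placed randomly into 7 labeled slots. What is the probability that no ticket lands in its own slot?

Use the recurrence D(n) = (n-1)(D(n-1) + D(n-2)) with D(0)=1, D(1)=0.
Building up: D(2)=1, D(3)=2, D(4)=9, D(5)=44, D(6)=265, D(7)=1854.
Total arrangements: 7! = 5040.
Probability = D(7)/7! = 103/280.

Final answer: D(7)/7! = 1854/5040 = 0.367857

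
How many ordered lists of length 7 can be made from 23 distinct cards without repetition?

P(23,7) = 23!/(23-7)! = 23!/16!.

Final answer: P(23,7) = 1235591280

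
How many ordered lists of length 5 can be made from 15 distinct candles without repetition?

P(15,5) = 15!/(15-5)! = 15!/10!.

Final answer: P(15,5) = 360360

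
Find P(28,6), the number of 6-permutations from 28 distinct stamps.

P(28,6) = 28!/(28-6)! = 28!/22!.

Final answer: P(28,6) = 271252800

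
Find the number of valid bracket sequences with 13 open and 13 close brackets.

This is counted by the nth Catalan number C_n. Here n = 13 (pairs).
C_n = C(2n,n)/(n+1), so C_{13} = C(26,13)/14 = 10400600/14.

Final answer: C_{13} = 742900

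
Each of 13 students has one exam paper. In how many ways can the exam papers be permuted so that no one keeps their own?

Use the recurrence D(n) = (n-1)(D(n-1) + D(n-2)) with D(0)=1, D(1)=0.
D(2) = 1 x (0 + 1) = 1
D(3) = 2 x (1 + 0) = 2
D(4) = 3 x (2 + 1) = 9
D(5) = 4 x (9 + 2) = 44
D(6) = 5 x (44 + 9) = 265
D(7) = 6 x (265 + 44) = 1854
D(8) = 7 x (1854 + 265) = 14833
D(9) = 8 x (14833 + 1854) = 133496
D(10) = 9 x (133496 + 14833) = 1334961
D(11) = 10 x (1334961 + 133496) = 14684570
D(12) = 11 x (14684570 + 1334961) = 176214841
D(13) = 12 x (D(12) + D(11)) = 12 x (176214841 + 14684570)

Final answer: D(13) = 2290792932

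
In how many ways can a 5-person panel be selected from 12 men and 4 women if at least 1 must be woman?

Sum over valid woman counts:
C(4,1)C(12,4) = 1980
C(4,2)C(12,3) = 1320
C(4,3)C(12,2) = 264
C(4,4)C(12,1) = 12
Total: 1980 + 1320 + 264 + 12.

Final answer: 3576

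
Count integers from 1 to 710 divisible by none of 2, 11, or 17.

|div by 2|=355, |div by 11|=64, |div by 17|=41.
|div by 2&11|=32, |div by 2&17|=20, |div by 11&17|=3, |div by all|=1.
By inclusion-exclusion, divisible by at least one: 355+64+41-32-20-3+1 = 406.
Not divisible by any: 710 - 406.

Final answer: 304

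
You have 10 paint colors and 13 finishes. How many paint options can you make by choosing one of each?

By the multiplication principle: 10 x 13.

Final answer: 130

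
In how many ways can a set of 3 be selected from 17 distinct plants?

C(17,3) = 17!/(3! x (17-3)!).

Final answer: C(17,3) = 680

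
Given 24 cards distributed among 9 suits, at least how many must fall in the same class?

By pigeonhole with 24 objects and 9 categories: ceiling(24/9).

Final answer: 3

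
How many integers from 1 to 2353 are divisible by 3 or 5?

Multiples of 3: 784. Multiples of 5: 470. Of both (lcm=15): 156.
By inclusion-exclusion: 784 + 470 - 156.

Final answer: 1098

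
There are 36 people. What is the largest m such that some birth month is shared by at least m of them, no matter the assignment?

There are 12 possible values for birth month. With 36 people and 12 categories, by pigeonhole: ceiling(36/12).

Final answer: 3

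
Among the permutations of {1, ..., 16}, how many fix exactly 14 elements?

Choose which 14 elements are fixed: C(16,14) = 120.
Derange the remaining 2 using D(j) = (j-1)(D(j-1) + D(j-2)), D(0)=1, D(1)=0: D(2)=1.
Total: 120 x 1.

Final answer: C(16,14) D(2) = 120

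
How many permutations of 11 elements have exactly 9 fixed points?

Choose which 9 elements are fixed: C(11,9) = 55.
Derange the remaining 2 using D(j) = (j-1)(D(j-1) + D(j-2)), D(0)=1, D(1)=0: D(2)=1.
Total: 55 x 1.

Final answer: C(11,9) D(2) = 55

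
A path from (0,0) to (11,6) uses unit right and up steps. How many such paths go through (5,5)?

Paths (0,0)->(5,5): C(10,5) = 252.
Paths (5,5)->(11,6): C(7,1) = 7.
By multiplication principle: 252 x 7.

Final answer: 1764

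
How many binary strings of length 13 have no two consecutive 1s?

Let a(n) count valid strings. If the last bit is 0 the prefix is any valid string of length n-1; if it is 1 the string must end in 01 with a valid prefix of length n-2. So a(n) = a(n-1) + a(n-2), a(1)=2, a(2)=3.
Iterating the recurrence: a(1)=2, a(2)=3, a(3)=5, a(4)=8, a(5)=13, a(6)=21, a(7)=34, a(8)=55, a(9)=89, a(10)=144, a(11)=233, a(12)=377, a(13)=610.

Final answer: 610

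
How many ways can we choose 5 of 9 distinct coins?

C(9,5) = 9!/(5! x 4!).

Final answer: \binom{9}{5} = 126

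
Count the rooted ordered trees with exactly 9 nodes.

This is a standard Catalan-number count: the answer is C_n. Here n = 9 - 1 = 8.
C_n = C(2n,n) - C(2n,n+1), so C_{8} = C(16,8) - C(16,9) = 12870 - 11440.

Final answer: C_{8} = 1430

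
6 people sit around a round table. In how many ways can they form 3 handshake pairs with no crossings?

This is counted by the nth Catalan number C_n. Here n = 6/2 = 3.
C_n = (2n)!/(n!(n+1)!), so C_{3} = 6!/(3! x 4!) = C(6,3)/4 = 20/4.

Final answer: C_{3} = 5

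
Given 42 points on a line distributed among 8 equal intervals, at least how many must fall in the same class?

By pigeonhole with 42 objects and 8 categories: ceiling(42/8).

Final answer: 6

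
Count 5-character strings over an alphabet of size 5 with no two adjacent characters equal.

First character: 5 choices. Each subsequent: 4 choices (must differ from the previous one).
Total: 5 x 4^4.

Final answer: 5 x 4^{4} = 1280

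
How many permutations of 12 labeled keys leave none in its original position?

Derangements satisfy D(n) = (n-1)(D(n-1) + D(n-2)), starting from D(0)=1, D(1)=0.
D(2) = 1 x (0 + 1) = 1
D(3) = 2 x (1 + 0) = 2
D(4) = 3 x (2 + 1) = 9
D(5) = 4 x (9 + 2) = 44
D(6) = 5 x (44 + 9) = 265
D(7) = 6 x (265 + 44) = 1854
D(8) = 7 x (1854 + 265) = 14833
D(9) = 8 x (14833 + 1854) = 133496
D(10) = 9 x (133496 + 14833) = 1334961
D(11) = 10 x (1334961 + 133496) = 14684570
D(12) = 11 x (D(11) + D(10)) = 11 x (14684570 + 1334961)

Final answer: D(12) = 176214841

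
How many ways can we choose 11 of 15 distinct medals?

C(15,11) = 15!/(11! x 4!).

Final answer: \binom{15}{11} = 1365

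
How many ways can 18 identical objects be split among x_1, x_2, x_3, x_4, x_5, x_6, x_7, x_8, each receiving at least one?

Substitute x'_i = x_i - 1 (so x'_i >= 0). Then sum x'_i = 18 - 8 = 10.
Stars and bars: C(10+8-1, 8-1) = C(17,7).

Final answer: C(17,7) = 19448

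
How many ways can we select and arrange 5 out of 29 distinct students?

P(29,5) = 29!/(29-5)! = 29!/24!.

Final answer: P(29,5) = 14250600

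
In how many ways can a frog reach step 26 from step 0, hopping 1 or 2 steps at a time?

Let f(n) count the ways. The last step is size 1 or 2, so f(n) = f(n-1) + f(n-2) with f(1)=1, f(2)=2.
Computing successive values: f(1)=1, f(2)=2, f(3)=3, f(4)=5, f(5)=8, f(6)=13, f(7)=21, f(8)=34, f(9)=55, f(10)=89, f(11)=144, f(12)=233, f(13)=377, f(14)=610, f(15)=987, f(16)=1597, f(17)=2584, f(18)=4181, f(19)=6765, f(20)=10946, f(21)=17711, f(22)=28657, f(23)=46368, f(24)=75025, f(25)=121393, f(26)=196418.

Final answer: 196418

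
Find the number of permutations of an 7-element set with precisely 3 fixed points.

Choose which 3 elements are fixed: C(7,3) = 35.
Derange the remaining 4 using D(j) = (j-1)(D(j-1) + D(j-2)), D(0)=1, D(1)=0: D(2)=1, D(3)=2, D(4)=9.
Total: 35 x 9.

Final answer: C(7,3) D(4) = 315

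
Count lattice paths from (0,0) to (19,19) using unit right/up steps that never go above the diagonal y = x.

Total monotonic paths to (19,19): C(38,19) = 35345263800.
A path is bad iff it touches y = x + 1; reflecting its initial segment maps bad paths bijectively onto all paths to (18,20), of which there are C(38,20) = 33578000610.
Valid Dyck paths: 35345263800 - 33578000610.
(This is the Catalan number C_{19}.)

Final answer: C_{19} = 1767263190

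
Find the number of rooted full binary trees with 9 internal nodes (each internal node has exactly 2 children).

This is counted by the nth Catalan number C_n. Here n = 9.
C_n = C(2n,n) - C(2n,n+1), so C_{9} = C(18,9) - C(18,10) = 48620 - 43758.

Final answer: C_{9} = 4862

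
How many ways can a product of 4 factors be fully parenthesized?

The structures are counted by the Catalan number C_n. Here n = 4 - 1 = 3.
C_n = C(2n,n)/(n+1), so C_{3} = C(6,3)/4 = 20/4.

Final answer: C_{3} = 5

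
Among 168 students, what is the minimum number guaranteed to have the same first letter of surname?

There are 26 possible values for first letter of surname. With 168 students and 26 categories, by pigeonhole: ceiling(168/26).

Final answer: 7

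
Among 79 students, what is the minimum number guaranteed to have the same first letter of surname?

There are 26 possible values for first letter of surname. With 79 students and 26 categories, by pigeonhole: ceiling(79/26).

Final answer: 4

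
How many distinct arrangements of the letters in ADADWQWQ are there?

Letters (A:2, D:2, Q:2, W:2). Total letters: 8.
Permutations = 8!/(2! x 2! x 2! x 2!).

Final answer: 2520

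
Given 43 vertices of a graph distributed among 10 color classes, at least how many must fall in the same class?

By pigeonhole with 43 objects and 10 categories: ceiling(43/10).

Final answer: 5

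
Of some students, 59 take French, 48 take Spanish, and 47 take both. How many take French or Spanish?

|A union B| = |A| + |B| - |A intersect B| = 59 + 48 - 47.

Final answer: 60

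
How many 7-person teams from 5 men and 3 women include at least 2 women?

Sum over valid woman counts:
C(3,2)C(5,5) = 3
C(3,3)C(5,4) = 5
Total: 3 + 5.

Final answer: 8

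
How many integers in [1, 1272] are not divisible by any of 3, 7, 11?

|div by 3|=424, |div by 7|=181, |div by 11|=115.
|div by 3&7|=60, |div by 3&11|=38, |div by 7&11|=16, |div by all|=5.
By inclusion-exclusion, divisible by at least one: 424+181+115-60-38-16+5 = 611.
Not divisible by any: 1272 - 611.

Final answer: 661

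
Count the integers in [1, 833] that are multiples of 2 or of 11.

Multiples of 2: 416. Multiples of 11: 75. Of both (lcm=22): 37.
By inclusion-exclusion: 416 + 75 - 37.

Final answer: 454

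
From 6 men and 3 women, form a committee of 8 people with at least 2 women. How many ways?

Sum over valid woman counts:
C(3,2)C(6,6) = 3
C(3,3)C(6,5) = 6
Total: 3 + 6.

Final answer: 9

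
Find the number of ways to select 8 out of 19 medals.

C(19,8) = 19!/(8! x (19-8)!).

Final answer: C(19,8) = 75582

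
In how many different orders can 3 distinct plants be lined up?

The number of ways to arrange 3 distinct objects is 3!.

Final answer: 3! = 6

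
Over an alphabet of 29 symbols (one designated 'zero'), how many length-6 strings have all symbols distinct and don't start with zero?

The leading digit has 28 choices (anything but zero); the next has 28 (anything but the first), then 27, and so on, one fewer each time.
Total: 28 x 28 x 27 x 26 x 25 x 24.

Final answer: 330220800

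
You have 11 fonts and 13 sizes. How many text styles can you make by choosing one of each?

By the multiplication principle: 11 x 13.

Final answer: 143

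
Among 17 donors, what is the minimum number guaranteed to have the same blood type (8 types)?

There are 8 possible values for blood type (8 types). With 17 donors and 8 categories, by pigeonhole: ceiling(17/8).

Final answer: 3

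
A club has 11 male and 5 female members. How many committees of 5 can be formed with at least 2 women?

Sum over valid woman counts:
C(5,2)C(11,3) = 1650
C(5,3)C(11,2) = 550
C(5,4)C(11,1) = 55
C(5,5)C(11,0) = 1
Total: 1650 + 550 + 55 + 1.

Final answer: 2256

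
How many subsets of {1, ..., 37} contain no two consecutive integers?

Condition on whether n belongs to the subset: if not, any valid subset of {1, ..., n-1} works (a(n-1)); if so, n-1 is excluded and the rest is a valid subset of {1, ..., n-2} (a(n-2)). Hence a(n) = a(n-1) + a(n-2), a(1)=2, a(2)=3.
Computing successive values: a(1)=2, a(2)=3, a(3)=5, a(4)=8, a(5)=13, a(6)=21, a(7)=34, a(8)=55, a(9)=89, a(10)=144, a(11)=233, a(12)=377, a(13)=610, a(14)=987, a(15)=1597, a(16)=2584, a(17)=4181, a(18)=6765, a(19)=10946, a(20)=17711, a(21)=28657, a(22)=46368, a(23)=75025, a(24)=121393, a(25)=196418, a(26)=317811, a(27)=514229, a(28)=832040, a(29)=1346269, a(30)=2178309, a(31)=3524578, a(32)=5702887, a(33)=9227465, a(34)=14930352, a(35)=24157817, a(36)=39088169, a(37)=63245986.

Final answer: 63245986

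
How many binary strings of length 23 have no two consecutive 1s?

Classify by the final bit: ...0 gives a(n-1) strings, ...01 gives a(n-2) strings. Thus a(n) = a(n-1) + a(n-2) with a(1)=2, a(2)=3.
Computing successive values: a(1)=2, a(2)=3, a(3)=5, a(4)=8, a(5)=13, a(6)=21, a(7)=34, a(8)=55, a(9)=89, a(10)=144, a(11)=233, a(12)=377, a(13)=610, a(14)=987, a(15)=1597, a(16)=2584, a(17)=4181, a(18)=6765, a(19)=10946, a(20)=17711, a(21)=28657, a(22)=46368, a(23)=75025.

Final answer: 75025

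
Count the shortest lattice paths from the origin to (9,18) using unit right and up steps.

Each path has 9 right steps and 18 up steps in some order (27 steps total).
Choose which 18 of the 27 steps are up: C(27,18).

Final answer: C(27,18) = 4686825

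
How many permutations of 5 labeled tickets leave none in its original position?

D(n) = (n-1)(D(n-1) + D(n-2)), D(0)=1, D(1)=0.
D(2) = 1 x (0 + 1) = 1
D(3) = 2 x (1 + 0) = 2
D(4) = 3 x (2 + 1) = 9
D(5) = 4 x (D(4) + D(3)) = 4 x (9 + 2)

Final answer: D(5) = 44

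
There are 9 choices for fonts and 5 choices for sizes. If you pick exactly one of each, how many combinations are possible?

By the multiplication principle: 9 x 5.

Final answer: 45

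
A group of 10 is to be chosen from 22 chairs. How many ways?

C(22,10) = 22!/(10! x 12!).

Final answer: \binom{22}{10} = 646646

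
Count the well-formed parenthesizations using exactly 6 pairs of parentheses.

This is counted by the nth Catalan number C_n. Here n = 6 (pairs).
Using C_0 = 1 and C_(k+1) = C_k x 2(2k+1)/(k+2), build up term by term: C_1=1, C_2=2, C_3=5, C_4=14, C_5=42, C_6=132.

Final answer: C_{6} = 132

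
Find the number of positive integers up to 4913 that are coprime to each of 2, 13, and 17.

|div by 2|=2456, |div by 13|=377, |div by 17|=289.
|div by 2&13|=188, |div by 2&17|=144, |div by 13&17|=22, |div by all|=11.
By inclusion-exclusion, divisible by at least one: 2456+377+289-188-144-22+11 = 2779.
Not divisible by any: 4913 - 2779.

Final answer: 2134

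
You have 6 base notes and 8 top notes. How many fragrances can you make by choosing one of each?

By the multiplication principle: 6 x 8.

Final answer: 48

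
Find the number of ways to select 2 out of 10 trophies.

C(10,2) = 10!/(2! x (10-2)!).

Final answer: C(10,2) = 45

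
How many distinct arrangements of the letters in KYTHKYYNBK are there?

Letters (B:1, H:1, K:3, N:1, T:1, Y:3). Total letters: 10.
Permutations = 10!/(3! x 3!).

Final answer: 100800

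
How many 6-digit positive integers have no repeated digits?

First digit: 9 (not 0). Second: 9 (not first). Third: 8, etc.
Total: 9 x 9 x 8 x 7 x 6 x 5.

Final answer: 136080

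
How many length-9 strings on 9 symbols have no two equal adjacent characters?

First character: 9 choices. Each subsequent: 8 choices (must differ from the previous one).
Total: 9 x 8^8.

Final answer: 9 x 8^{8} = 150994944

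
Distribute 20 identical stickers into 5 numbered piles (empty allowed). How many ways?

Stars and bars: C(n+k-1, k-1) = C(24,4).

Final answer: C(24,4) = 10626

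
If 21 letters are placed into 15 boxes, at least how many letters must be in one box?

By the pigeonhole principle: ceiling(21/15).

Final answer: 2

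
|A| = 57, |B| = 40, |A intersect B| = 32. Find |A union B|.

|A union B| = |A| + |B| - |A intersect B| = 57 + 40 - 32.

Final answer: 65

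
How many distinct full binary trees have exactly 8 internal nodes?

This is a standard Catalan-number count: the answer is C_n. Here n = 8.
C_n = C(2n,n) - C(2n,n+1), so C_{8} = C(16,8) - C(16,9) = 12870 - 11440.

Final answer: C_{8} = 1430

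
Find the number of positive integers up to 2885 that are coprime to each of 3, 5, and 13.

|div by 3|=961, |div by 5|=577, |div by 13|=221.
|div by 3&5|=192, |div by 3&13|=73, |div by 5&13|=44, |div by all|=14.
By inclusion-exclusion, divisible by at least one: 961+577+221-192-73-44+14 = 1464.
Not divisible by any: 2885 - 1464.

Final answer: 1421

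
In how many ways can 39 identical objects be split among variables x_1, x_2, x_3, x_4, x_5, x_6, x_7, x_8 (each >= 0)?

Stars and bars with 39 stars and 7 bars:
C(39+8-1, 8-1) = C(46,7).

Final answer: C(46,7) = 53524680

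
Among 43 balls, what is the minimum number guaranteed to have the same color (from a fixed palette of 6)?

There are 6 possible values for color (from a fixed palette of 6). With 43 balls and 6 categories, by pigeonhole: ceiling(43/6).

Final answer: 8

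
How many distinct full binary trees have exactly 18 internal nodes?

This is a standard Catalan-number count: the answer is C_n. Here n = 18.
C_n = C(2n,n) - C(2n,n+1), so C_{18} = C(36,18) - C(36,19) = 9075135300 - 8597496600.

Final answer: C_{18} = 477638700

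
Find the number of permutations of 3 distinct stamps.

The number of ways to arrange 3 distinct objects is 3!.

Final answer: 3! = 6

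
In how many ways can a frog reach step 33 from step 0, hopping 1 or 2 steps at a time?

Let f(n) count the ways. The last step is size 1 or 2, so f(n) = f(n-1) + f(n-2) with f(1)=1, f(2)=2.
Computing successive values: f(1)=1, f(2)=2, f(3)=3, f(4)=5, f(5)=8, f(6)=13, f(7)=21, f(8)=34, f(9)=55, f(10)=89, f(11)=144, f(12)=233, f(13)=377, f(14)=610, f(15)=987, f(16)=1597, f(17)=2584, f(18)=4181, f(19)=6765, f(20)=10946, f(21)=17711, f(22)=28657, f(23)=46368, f(24)=75025, f(25)=121393, f(26)=196418, f(27)=317811, f(28)=514229, f(29)=832040, f(30)=1346269, f(31)=2178309, f(32)=3524578, f(33)=5702887.

Final answer: 5702887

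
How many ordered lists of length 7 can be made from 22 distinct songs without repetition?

P(22,7) = 22!/(22-7)! = 22!/15!.

Final answer: P(22,7) = 859541760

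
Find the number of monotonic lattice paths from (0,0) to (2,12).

Each path has 2 right steps and 12 up steps in some order (14 steps total).
Choose which 12 of the 14 steps are up: C(14,12).

Final answer: C(14,12) = 91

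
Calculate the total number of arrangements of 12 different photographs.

The number of ways to arrange 12 distinct objects is 12!.

Final answer: 12! = 479001600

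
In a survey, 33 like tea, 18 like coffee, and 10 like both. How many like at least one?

|A union B| = |A| + |B| - |A intersect B| = 33 + 18 - 10.

Final answer: 41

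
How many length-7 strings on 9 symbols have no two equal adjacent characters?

Let g(n) count such strings. g(1) = 9, and each valid string of length n-1 extends in 8 ways (any symbol but the last), so g(n) = 8 g(n-1).
Total: g(7) = 9 x 8^6.

Final answer: 9 x 8^{6} = 2359296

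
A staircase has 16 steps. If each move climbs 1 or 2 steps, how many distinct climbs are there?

Condition on the final move: it is a 1-step (f(n-1) ways to get there) or a 2-step (f(n-2) ways), so f(n) = f(n-1) + f(n-2), with f(1)=1, f(2)=2.
Computing successive values: f(1)=1, f(2)=2, f(3)=3, f(4)=5, f(5)=8, f(6)=13, f(7)=21, f(8)=34, f(9)=55, f(10)=89, f(11)=144, f(12)=233, f(13)=377, f(14)=610, f(15)=987, f(16)=1597.

Final answer: 1597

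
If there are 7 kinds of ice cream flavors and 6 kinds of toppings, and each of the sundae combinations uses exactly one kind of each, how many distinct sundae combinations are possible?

By the multiplication principle: 7 x 6.

Final answer: 42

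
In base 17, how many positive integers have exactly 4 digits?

These are the integers in [17^3, 17^4), so the count is 17^4 - 17^3 = 16 x 17^3.

Final answer: 78608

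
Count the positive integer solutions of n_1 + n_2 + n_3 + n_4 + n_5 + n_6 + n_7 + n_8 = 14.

Substitute n'_i = n_i - 1 (so n'_i >= 0). Then sum n'_i = 14 - 8 = 6.
Stars and bars: C(6+8-1, 8-1) = C(13,7).

Final answer: C(13,7) = 1716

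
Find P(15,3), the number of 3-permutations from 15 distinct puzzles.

P(15,3) = 15!/(15-3)! = 15!/12!.

Final answer: P(15,3) = 2730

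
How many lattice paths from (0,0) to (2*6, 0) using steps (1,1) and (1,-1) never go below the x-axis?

Total monotonic paths to (6,6): C(12,6) = 924.
A path is bad iff it touches y = x + 1; reflecting its initial segment maps bad paths bijectively onto all paths to (5,7), of which there are C(12,7) = 792.
Valid Dyck paths: 924 - 792.
(This is the Catalan number C_{6}.)

Final answer: C_{6} = 132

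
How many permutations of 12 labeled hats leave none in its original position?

D(n) = (n-1)(D(n-1) + D(n-2)), D(0)=1, D(1)=0.
D(2) = 1 x (0 + 1) = 1
D(3) = 2 x (1 + 0) = 2
D(4) = 3 x (2 + 1) = 9
D(5) = 4 x (9 + 2) = 44
D(6) = 5 x (44 + 9) = 265
D(7) = 6 x (265 + 44) = 1854
D(8) = 7 x (1854 + 265) = 14833
D(9) = 8 x (14833 + 1854) = 133496
D(10) = 9 x (133496 + 14833) = 1334961
D(11) = 10 x (1334961 + 133496) = 14684570
D(12) = 11 x (D(11) + D(10)) = 11 x (14684570 + 1334961)

Final answer: D(12) = 176214841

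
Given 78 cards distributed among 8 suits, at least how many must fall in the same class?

By pigeonhole with 78 objects and 8 categories: ceiling(78/8).

Final answer: 10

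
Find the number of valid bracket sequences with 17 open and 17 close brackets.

This is counted by the nth Catalan number C_n. Here n = 17 (pairs).
Using C_0 = 1 and C_(k+1) = C_k x 2(2k+1)/(k+2), build up term by term: C_1=1, C_2=2, C_3=5, C_4=14, C_5=42, C_6=132, C_7=429, C_8=1430, C_9=4862, C_10=16796, C_11=58786, C_12=208012, C_13=742900, C_14=2674440, C_15=9694845, C_16=35357670, C_17=129644790.

Final answer: C_{17} = 129644790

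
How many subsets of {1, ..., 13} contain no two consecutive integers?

Condition on whether n belongs to the subset: if not, any valid subset of {1, ..., n-1} works (a(n-1)); if so, n-1 is excluded and the rest is a valid subset of {1, ..., n-2} (a(n-2)). Hence a(n) = a(n-1) + a(n-2), a(1)=2, a(2)=3.
Building up term by term: a(1)=2, a(2)=3, a(3)=5, a(4)=8, a(5)=13, a(6)=21, a(7)=34, a(8)=55, a(9)=89, a(10)=144, a(11)=233, a(12)=377, a(13)=610.

Final answer: 610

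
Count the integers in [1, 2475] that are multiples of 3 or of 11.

Multiples of 3: 825. Multiples of 11: 225. Of both (lcm=33): 75.
By inclusion-exclusion: 825 + 225 - 75.

Final answer: 975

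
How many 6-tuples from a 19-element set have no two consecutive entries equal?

Let g(n) count such strings. g(1) = 19, and each valid string of length n-1 extends in 18 ways (any symbol but the last), so g(n) = 18 g(n-1).
Total: g(6) = 19 x 18^5.

Final answer: 19 x 18^{5} = 35901792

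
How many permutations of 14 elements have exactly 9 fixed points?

Choose which 9 elements are fixed: C(14,9) = 2002.
Derange the remaining 5 using D(j) = (j-1)(D(j-1) + D(j-2)), D(0)=1, D(1)=0: D(2)=1, D(3)=2, D(4)=9, D(5)=44.
Total: 2002 x 44.

Final answer: C(14,9) D(5) = 88088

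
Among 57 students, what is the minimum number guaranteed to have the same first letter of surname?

There are 26 possible values for first letter of surname. With 57 students and 26 categories, by pigeonhole: ceiling(57/26).

Final answer: 3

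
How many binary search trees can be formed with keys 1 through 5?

This is a standard Catalan-number count: the answer is C_n. Here n = 5.
C_n = C(2n,n) - C(2n,n+1), so C_{5} = C(10,5) - C(10,6) = 252 - 210.

Final answer: C_{5} = 42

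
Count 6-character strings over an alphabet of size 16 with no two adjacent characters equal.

Let g(n) count such strings. g(1) = 16, and each valid string of length n-1 extends in 15 ways (any symbol but the last), so g(n) = 15 g(n-1).
Total: g(6) = 16 x 15^5.

Final answer: 16 x 15^{5} = 12150000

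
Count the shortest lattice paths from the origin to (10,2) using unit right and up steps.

Each path has 10 right steps and 2 up steps in some order (12 steps total).
Choose which 2 of the 12 steps are up: C(12,2).

Final answer: C(12,2) = 66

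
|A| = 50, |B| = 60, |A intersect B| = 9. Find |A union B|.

|A union B| = |A| + |B| - |A intersect B| = 50 + 60 - 9.

Final answer: 101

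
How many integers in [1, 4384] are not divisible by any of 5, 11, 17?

|div by 5|=876, |div by 11|=398, |div by 17|=257.
|div by 5&11|=79, |div by 5&17|=51, |div by 11&17|=23, |div by all|=4.
By inclusion-exclusion, divisible by at least one: 876+398+257-79-51-23+4 = 1382.
Not divisible by any: 4384 - 1382.

Final answer: 3002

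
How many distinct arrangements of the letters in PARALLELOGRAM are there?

Letters (A:3, E:1, G:1, L:3, M:1, O:1, P:1, R:2). Total letters: 13.
Permutations = 13!/(3! x 3! x 2!).

Final answer: 86486400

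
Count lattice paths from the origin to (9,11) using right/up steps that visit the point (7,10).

Paths (0,0)->(7,10): C(17,10) = 19448.
Paths (7,10)->(9,11): C(3,1) = 3.
By multiplication principle: 19448 x 3.

Final answer: 58344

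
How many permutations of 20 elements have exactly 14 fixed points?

Choose which 14 elements are fixed: C(20,14) = 38760.
Derange the remaining 6 using D(j) = (j-1)(D(j-1) + D(j-2)), D(0)=1, D(1)=0: D(2)=1, D(3)=2, D(4)=9, D(5)=44, D(6)=265.
Total: 38760 x 265.

Final answer: C(20,14) D(6) = 10271400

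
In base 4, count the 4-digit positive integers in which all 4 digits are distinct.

First digit: 3 (nonzero). Second: 3 (not first). Third: 2, etc.
Total: 3 x 3 x 2 x 1.

Final answer: 18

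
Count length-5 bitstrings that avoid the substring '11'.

A valid string ends in 0 (append to any length-(n-1) valid string) or in 01 (append to any length-(n-2) valid string), so a(n) = a(n-1) + a(n-2) with a(1)=2, a(2)=3.
Building up term by term: a(1)=2, a(2)=3, a(3)=5, a(4)=8, a(5)=13.

Final answer: 13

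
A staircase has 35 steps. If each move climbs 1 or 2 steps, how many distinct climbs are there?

Condition on the final move: it is a 1-step (f(n-1) ways to get there) or a 2-step (f(n-2) ways), so f(n) = f(n-1) + f(n-2), with f(1)=1, f(2)=2.
Computing successive values: f(1)=1, f(2)=2, f(3)=3, f(4)=5, f(5)=8, f(6)=13, f(7)=21, f(8)=34, f(9)=55, f(10)=89, f(11)=144, f(12)=233, f(13)=377, f(14)=610, f(15)=987, f(16)=1597, f(17)=2584, f(18)=4181, f(19)=6765, f(20)=10946, f(21)=17711, f(22)=28657, f(23)=46368, f(24)=75025, f(25)=121393, f(26)=196418, f(27)=317811, f(28)=514229, f(29)=832040, f(30)=1346269, f(31)=2178309, f(32)=3524578, f(33)=5702887, f(34)=9227465, f(35)=14930352.

Final answer: 14930352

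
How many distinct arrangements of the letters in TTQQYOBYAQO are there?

Letters (A:1, B:1, O:2, Q:3, T:2, Y:2). Total letters: 11.
Permutations = 11!/(3! x 2! x 2! x 2!).

Final answer: 831600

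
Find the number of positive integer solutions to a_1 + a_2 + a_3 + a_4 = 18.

Substitute a'_i = a_i - 1 (so a'_i >= 0). Then sum a'_i = 18 - 4 = 14.
Stars and bars: C(14+4-1, 4-1) = C(17,3).

Final answer: C(17,3) = 680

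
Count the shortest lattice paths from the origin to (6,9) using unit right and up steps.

Each path has 6 right steps and 9 up steps in some order (15 steps total).
Choose which 9 of the 15 steps are up: C(15,9).

Final answer: C(15,9) = 5005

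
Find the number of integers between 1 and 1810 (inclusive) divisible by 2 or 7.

Multiples of 2: 905. Multiples of 7: 258. Of both (lcm=14): 129.
By inclusion-exclusion: 905 + 258 - 129.

Final answer: 1034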